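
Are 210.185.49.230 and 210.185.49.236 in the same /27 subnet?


Mask: 255.255.255.224
210.185.49.230 AND mask = 210.185.49.224
210.185.49.236 AND mask = 210.185.49.224
Yes, same subnet (210.185.49.224)


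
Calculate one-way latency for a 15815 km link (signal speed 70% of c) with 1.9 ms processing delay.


Speed = 0.7 * 3e5 km/s = 210000 km/s
Propagation delay = 15815 / 210000 = 0.0753 s = 75.3095 ms
Processing delay = 1.9 ms
Total one-way latency = 77.2095 ms


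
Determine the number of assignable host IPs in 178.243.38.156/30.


Host bits = 32 - 30 = 2
Total addresses = 2^2 = 4
Usable = total - 2 (network and broadcast)
Usable hosts: 2


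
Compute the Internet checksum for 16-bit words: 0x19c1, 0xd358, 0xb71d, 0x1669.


Sum all words (with carry folding):
+ 0x19c1 = 0x19c1
+ 0xd358 = 0xed19
+ 0xb71d = 0xa437
+ 0x1669 = 0xbaa0
One's complement: ~0xbaa0
Checksum = 0x455f


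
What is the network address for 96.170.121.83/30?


IP:   01100000.10101010.01111001.01010011
Mask: 11111111.11111111.11111111.11111100
AND operation:
Net:  01100000.10101010.01111001.01010000
Network: 96.170.121.80/30


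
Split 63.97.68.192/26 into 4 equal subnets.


New prefix = 26 + 2 = 28
Each subnet has 16 addresses
  63.97.68.192/28
  63.97.68.208/28
  63.97.68.224/28
  63.97.68.240/28
Subnets: 63.97.68.192/28, 63.97.68.208/28, 63.97.68.224/28, 63.97.68.240/28


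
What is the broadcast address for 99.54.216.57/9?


Network: 99.0.0.0/9
Host bits = 23
Set all host bits to 1:
Broadcast: 99.127.255.255


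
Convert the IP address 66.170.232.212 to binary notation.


66 = 01000010
170 = 10101010
232 = 11101000
212 = 11010100
Binary: 01000010.10101010.11101000.11010100


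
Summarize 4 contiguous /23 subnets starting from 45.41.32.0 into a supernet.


Original prefix: /23
Number of subnets: 4 = 2^2
New prefix = 23 - 2 = 21
Supernet: 45.41.32.0/21


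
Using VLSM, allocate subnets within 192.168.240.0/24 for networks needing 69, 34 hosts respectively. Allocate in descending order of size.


69 hosts -> /25 (126 usable): 192.168.240.0/25
34 hosts -> /26 (62 usable): 192.168.240.128/26
Allocation: 192.168.240.0/25 (69 hosts, 126 usable); 192.168.240.128/26 (34 hosts, 62 usable)


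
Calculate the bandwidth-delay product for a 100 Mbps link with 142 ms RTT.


BDP = bandwidth * RTT
= 100 Mbps * 142 ms
= 100 * 1e6 * 142 / 1000 bits
= 14200000 bits
= 1775000 bytes
= 1733.3984 KB
BDP = 14200000 bits (1775000 bytes)


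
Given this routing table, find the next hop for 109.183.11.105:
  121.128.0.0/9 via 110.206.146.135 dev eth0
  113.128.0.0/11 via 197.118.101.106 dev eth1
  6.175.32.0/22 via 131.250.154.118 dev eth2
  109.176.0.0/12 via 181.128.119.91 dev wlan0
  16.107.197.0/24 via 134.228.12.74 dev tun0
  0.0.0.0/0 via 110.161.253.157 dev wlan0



Longest prefix match for 109.183.11.105:
  /9 121.128.0.0: no
  /11 113.128.0.0: no
  /22 6.175.32.0: no
  /12 109.176.0.0: MATCH
  /24 16.107.197.0: no
  /0 0.0.0.0: MATCH
Selected: next-hop 181.128.119.91 via wlan0 (matched /12)


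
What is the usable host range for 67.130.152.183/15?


Network: 67.130.0.0
Broadcast: 67.131.255.255
First usable = network + 1
Last usable = broadcast - 1
Range: 67.130.0.1 to 67.131.255.254


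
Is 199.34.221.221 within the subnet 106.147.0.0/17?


Subnet network: 106.147.0.0
Test IP AND mask: 199.34.128.0
No, 199.34.221.221 is not in 106.147.0.0/17


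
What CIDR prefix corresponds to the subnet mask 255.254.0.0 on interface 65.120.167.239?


Binary: 11111111.11111110.00000000.00000000
Count leading 1s
Prefix: /15


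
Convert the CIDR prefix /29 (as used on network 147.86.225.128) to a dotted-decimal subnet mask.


/29 means 29 network bits, 3 host bits
Binary: 11111111111111111111111111111000
Mask: 255.255.255.248


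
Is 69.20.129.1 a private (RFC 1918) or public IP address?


RFC 1918 private ranges:
  10.0.0.0/8 (10.0.0.0 - 10.255.255.255)
  172.16.0.0/12 (172.16.0.0 - 172.31.255.255)
  192.168.0.0/16 (192.168.0.0 - 192.168.255.255)
Public (not in any RFC 1918 range)


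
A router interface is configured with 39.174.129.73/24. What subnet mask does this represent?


/24 means 24 network bits, 8 host bits
Binary: 11111111111111111111111100000000
Mask: 255.255.255.0


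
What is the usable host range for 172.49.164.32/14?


Network: 172.48.0.0
Broadcast: 172.51.255.255
First usable = network + 1
Last usable = broadcast - 1
Range: 172.48.0.1 to 172.51.255.254


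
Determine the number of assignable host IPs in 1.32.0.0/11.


Host bits = 32 - 11 = 21
Total addresses = 2^21 = 2097152
Usable = total - 2 (network and broadcast)
Usable hosts: 2097150


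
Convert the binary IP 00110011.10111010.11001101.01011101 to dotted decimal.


00110011 = 51
10111010 = 186
11001101 = 205
01011101 = 93
IP: 51.186.205.93


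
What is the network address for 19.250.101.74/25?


IP:   00010011.11111010.01100101.01001010
Mask: 11111111.11111111.11111111.10000000
AND operation:
Net:  00010011.11111010.01100101.00000000
Network: 19.250.101.0/25


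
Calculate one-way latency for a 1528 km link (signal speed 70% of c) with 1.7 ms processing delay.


Speed = 0.7 * 3e5 km/s = 210000 km/s
Propagation delay = 1528 / 210000 = 0.0073 s = 7.2762 ms
Processing delay = 1.7 ms
Total one-way latency = 8.9762 ms


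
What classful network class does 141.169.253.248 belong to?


First octet: 141
Binary: 10001101
10xxxxxx -> Class B (128-191)
Class B, default mask 255.255.0.0 (/16)


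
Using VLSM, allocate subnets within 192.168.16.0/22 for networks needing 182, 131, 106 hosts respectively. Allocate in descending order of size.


182 hosts -> /24 (254 usable): 192.168.16.0/24
131 hosts -> /24 (254 usable): 192.168.17.0/24
106 hosts -> /25 (126 usable): 192.168.18.0/25
Allocation: 192.168.16.0/24 (182 hosts, 254 usable); 192.168.17.0/24 (131 hosts, 254 usable); 192.168.18.0/25 (106 hosts, 126 usable)


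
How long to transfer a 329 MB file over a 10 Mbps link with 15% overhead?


Effective throughput = 10 * (1 - 15/100) = 8.5 Mbps
File size in Mb = 329 * 8 = 2632 Mb
Time = 2632 / 8.5
Time = 309.6471 seconds


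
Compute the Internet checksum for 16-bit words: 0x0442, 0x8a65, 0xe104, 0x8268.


Sum all words (with carry folding):
+ 0x0442 = 0x0442
+ 0x8a65 = 0x8ea7
+ 0xe104 = 0x6fac
+ 0x8268 = 0xf214
One's complement: ~0xf214
Checksum = 0x0deb


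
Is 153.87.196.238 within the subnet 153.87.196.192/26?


Subnet network: 153.87.196.192
Test IP AND mask: 153.87.196.192
Yes, 153.87.196.238 is in 153.87.196.192/26


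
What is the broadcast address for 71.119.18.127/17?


Network: 71.119.0.0/17
Host bits = 15
Set all host bits to 1:
Broadcast: 71.119.127.255


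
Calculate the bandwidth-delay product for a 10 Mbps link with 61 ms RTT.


BDP = bandwidth * RTT
= 10 Mbps * 61 ms
= 10 * 1e6 * 61 / 1000 bits
= 610000 bits
= 76250 bytes
= 74.4629 KB
BDP = 610000 bits (76250 bytes)


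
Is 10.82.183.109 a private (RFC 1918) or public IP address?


RFC 1918 private ranges:
  10.0.0.0/8 (10.0.0.0 - 10.255.255.255)
  172.16.0.0/12 (172.16.0.0 - 172.31.255.255)
  192.168.0.0/16 (192.168.0.0 - 192.168.255.255)
Private (in 10.0.0.0/8)


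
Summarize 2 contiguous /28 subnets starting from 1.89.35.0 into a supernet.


Original prefix: /28
Number of subnets: 2 = 2^1
New prefix = 28 - 1 = 27
Supernet: 1.89.35.0/27


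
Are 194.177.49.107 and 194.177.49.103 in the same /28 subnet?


Mask: 255.255.255.240
194.177.49.107 AND mask = 194.177.49.96
194.177.49.103 AND mask = 194.177.49.96
Yes, same subnet (194.177.49.96)


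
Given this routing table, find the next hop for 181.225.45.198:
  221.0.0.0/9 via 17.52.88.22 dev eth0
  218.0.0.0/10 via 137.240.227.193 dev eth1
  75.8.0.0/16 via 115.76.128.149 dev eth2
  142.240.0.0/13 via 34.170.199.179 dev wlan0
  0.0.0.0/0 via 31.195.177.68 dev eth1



Longest prefix match for 181.225.45.198:
  /9 221.0.0.0: no
  /10 218.0.0.0: no
  /16 75.8.0.0: no
  /13 142.240.0.0: no
  /0 0.0.0.0: MATCH
Selected: next-hop 31.195.177.68 via eth1 (matched /0)


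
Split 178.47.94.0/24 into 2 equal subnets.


New prefix = 24 + 1 = 25
Each subnet has 128 addresses
  178.47.94.0/25
  178.47.94.128/25
Subnets: 178.47.94.0/25, 178.47.94.128/25


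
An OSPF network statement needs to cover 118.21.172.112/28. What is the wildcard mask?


Subnet mask: 255.255.255.240
Wildcard = 255.255.255.255 - subnet mask
255 - 255 = 0
255 - 255 = 0
255 - 255 = 0
255 - 240 = 15
Wildcard: 0.0.0.15


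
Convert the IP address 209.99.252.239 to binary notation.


209 = 11010001
99 = 01100011
252 = 11111100
239 = 11101111
Binary: 11010001.01100011.11111100.11101111


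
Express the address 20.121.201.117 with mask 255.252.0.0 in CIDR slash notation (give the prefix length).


Binary: 11111111.11111100.00000000.00000000
Count leading 1s
Prefix: /14


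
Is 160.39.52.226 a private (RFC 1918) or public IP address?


RFC 1918 private ranges:
  10.0.0.0/8 (10.0.0.0 - 10.255.255.255)
  172.16.0.0/12 (172.16.0.0 - 172.31.255.255)
  192.168.0.0/16 (192.168.0.0 - 192.168.255.255)
Public (not in any RFC 1918 range)


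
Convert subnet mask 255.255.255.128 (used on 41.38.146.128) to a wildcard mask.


Subnet mask: 255.255.255.128
Wildcard = 255.255.255.255 - subnet mask
255 - 255 = 0
255 - 255 = 0
255 - 255 = 0
255 - 128 = 127
Wildcard: 0.0.0.127


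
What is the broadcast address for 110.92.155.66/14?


Network: 110.92.0.0/14
Host bits = 18
Set all host bits to 1:
Broadcast: 110.95.255.255


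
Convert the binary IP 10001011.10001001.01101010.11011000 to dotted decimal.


10001011 = 139
10001001 = 137
01101010 = 106
11011000 = 216
IP: 139.137.106.216


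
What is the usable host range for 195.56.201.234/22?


Network: 195.56.200.0
Broadcast: 195.56.203.255
First usable = network + 1
Last usable = broadcast - 1
Range: 195.56.200.1 to 195.56.203.254


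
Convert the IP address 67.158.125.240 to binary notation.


67 = 01000011
158 = 10011110
125 = 01111101
240 = 11110000
Binary: 01000011.10011110.01111101.11110000


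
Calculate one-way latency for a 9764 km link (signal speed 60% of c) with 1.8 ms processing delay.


Speed = 0.6 * 3e5 km/s = 180000 km/s
Propagation delay = 9764 / 180000 = 0.0542 s = 54.2444 ms
Processing delay = 1.8 ms
Total one-way latency = 56.0444 ms


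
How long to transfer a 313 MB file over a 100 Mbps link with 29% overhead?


Effective throughput = 100 * (1 - 29/100) = 71 Mbps
File size in Mb = 313 * 8 = 2504 Mb
Time = 2504 / 71
Time = 35.2676 seconds


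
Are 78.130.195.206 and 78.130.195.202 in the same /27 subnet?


Mask: 255.255.255.224
78.130.195.206 AND mask = 78.130.195.192
78.130.195.202 AND mask = 78.130.195.192
Yes, same subnet (78.130.195.192)


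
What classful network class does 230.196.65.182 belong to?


First octet: 230
Binary: 11100110
1110xxxx -> Class D (224-239)
Class D (multicast), default mask N/A


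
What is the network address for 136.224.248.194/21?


IP:   10001000.11100000.11111000.11000010
Mask: 11111111.11111111.11111000.00000000
AND operation:
Net:  10001000.11100000.11111000.00000000
Network: 136.224.248.0/21


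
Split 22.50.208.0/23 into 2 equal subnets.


New prefix = 23 + 1 = 24
Each subnet has 256 addresses
  22.50.208.0/24
  22.50.209.0/24
Subnets: 22.50.208.0/24, 22.50.209.0/24


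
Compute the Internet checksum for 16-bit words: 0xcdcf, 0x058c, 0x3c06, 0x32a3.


Sum all words (with carry folding):
+ 0xcdcf = 0xcdcf
+ 0x058c = 0xd35b
+ 0x3c06 = 0x0f62
+ 0x32a3 = 0x4205
One's complement: ~0x4205
Checksum = 0xbdfa


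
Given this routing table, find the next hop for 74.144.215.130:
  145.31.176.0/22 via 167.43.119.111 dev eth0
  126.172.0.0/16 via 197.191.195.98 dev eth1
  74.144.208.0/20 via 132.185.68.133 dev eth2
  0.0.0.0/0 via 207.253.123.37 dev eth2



Longest prefix match for 74.144.215.130:
  /22 145.31.176.0: no
  /16 126.172.0.0: no
  /20 74.144.208.0: MATCH
  /0 0.0.0.0: MATCH
Selected: next-hop 132.185.68.133 via eth2 (matched /20)


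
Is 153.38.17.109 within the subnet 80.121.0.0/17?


Subnet network: 80.121.0.0
Test IP AND mask: 153.38.0.0
No, 153.38.17.109 is not in 80.121.0.0/17


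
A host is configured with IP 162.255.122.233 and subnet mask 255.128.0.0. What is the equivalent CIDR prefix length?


Binary: 11111111.10000000.00000000.00000000
Count leading 1s
Prefix: /9


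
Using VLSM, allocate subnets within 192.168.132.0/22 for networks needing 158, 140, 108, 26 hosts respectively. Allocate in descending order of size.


158 hosts -> /24 (254 usable): 192.168.132.0/24
140 hosts -> /24 (254 usable): 192.168.133.0/24
108 hosts -> /25 (126 usable): 192.168.134.0/25
26 hosts -> /27 (30 usable): 192.168.134.128/27
Allocation: 192.168.132.0/24 (158 hosts, 254 usable); 192.168.133.0/24 (140 hosts, 254 usable); 192.168.134.0/25 (108 hosts, 126 usable); 192.168.134.128/27 (26 hosts, 30 usable)


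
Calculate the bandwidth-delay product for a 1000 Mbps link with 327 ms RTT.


BDP = bandwidth * RTT
= 1000 Mbps * 327 ms
= 1000 * 1e6 * 327 / 1000 bits
= 327000000 bits
= 40875000 bytes
= 39916.9922 KB
BDP = 327000000 bits (40875000 bytes)


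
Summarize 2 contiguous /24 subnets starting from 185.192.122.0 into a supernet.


Original prefix: /24
Number of subnets: 2 = 2^1
New prefix = 24 - 1 = 23
Supernet: 185.192.122.0/23


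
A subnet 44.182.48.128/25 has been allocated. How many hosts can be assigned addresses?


Host bits = 32 - 25 = 7
Total addresses = 2^7 = 128
Usable = total - 2 (network and broadcast)
Usable hosts: 126


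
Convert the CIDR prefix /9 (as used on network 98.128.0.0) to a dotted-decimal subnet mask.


/9 means 9 network bits, 23 host bits
Binary: 11111111100000000000000000000000
Mask: 255.128.0.0


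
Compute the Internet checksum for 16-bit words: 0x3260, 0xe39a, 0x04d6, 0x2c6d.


Sum all words (with carry folding):
+ 0x3260 = 0x3260
+ 0xe39a = 0x15fb
+ 0x04d6 = 0x1ad1
+ 0x2c6d = 0x473e
One's complement: ~0x473e
Checksum = 0xb8c1


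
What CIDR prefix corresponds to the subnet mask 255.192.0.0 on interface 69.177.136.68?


Binary: 11111111.11000000.00000000.00000000
Count leading 1s
Prefix: /10


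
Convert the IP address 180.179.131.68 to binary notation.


180 = 10110100
179 = 10110011
131 = 10000011
68 = 01000100
Binary: 10110100.10110011.10000011.01000100


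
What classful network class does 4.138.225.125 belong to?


First octet: 4
Binary: 00000100
0xxxxxxx -> Class A (1-126)
Class A, default mask 255.0.0.0 (/8)


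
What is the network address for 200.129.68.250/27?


IP:   11001000.10000001.01000100.11111010
Mask: 11111111.11111111.11111111.11100000
AND operation:
Net:  11001000.10000001.01000100.11100000
Network: 200.129.68.224/27


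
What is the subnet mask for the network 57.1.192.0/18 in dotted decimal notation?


/18 means 18 network bits, 14 host bits
Binary: 11111111111111111100000000000000
Mask: 255.255.192.0


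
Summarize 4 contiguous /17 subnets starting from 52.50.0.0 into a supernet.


Original prefix: /17
Number of subnets: 4 = 2^2
New prefix = 17 - 2 = 15
Supernet: 52.50.0.0/15


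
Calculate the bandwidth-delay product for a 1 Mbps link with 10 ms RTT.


BDP = bandwidth * RTT
= 1 Mbps * 10 ms
= 1 * 1e6 * 10 / 1000 bits
= 10000 bits
= 1250 bytes
= 1.2207 KB
BDP = 10000 bits (1250 bytes)


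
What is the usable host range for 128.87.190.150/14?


Network: 128.84.0.0
Broadcast: 128.87.255.255
First usable = network + 1
Last usable = broadcast - 1
Range: 128.84.0.1 to 128.87.255.254


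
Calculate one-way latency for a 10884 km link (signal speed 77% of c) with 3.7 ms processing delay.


Speed = 0.77 * 3e5 km/s = 231000 km/s
Propagation delay = 10884 / 231000 = 0.0471 s = 47.1169 ms
Processing delay = 3.7 ms
Total one-way latency = 50.8169 ms


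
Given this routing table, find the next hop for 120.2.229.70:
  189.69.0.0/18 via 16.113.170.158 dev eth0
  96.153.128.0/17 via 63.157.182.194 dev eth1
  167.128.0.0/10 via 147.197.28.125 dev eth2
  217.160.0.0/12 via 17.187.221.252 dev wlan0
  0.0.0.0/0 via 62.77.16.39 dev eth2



Longest prefix match for 120.2.229.70:
  /18 189.69.0.0: no
  /17 96.153.128.0: no
  /10 167.128.0.0: no
  /12 217.160.0.0: no
  /0 0.0.0.0: MATCH
Selected: next-hop 62.77.16.39 via eth2 (matched /0)


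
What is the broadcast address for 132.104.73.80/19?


Network: 132.104.64.0/19
Host bits = 13
Set all host bits to 1:
Broadcast: 132.104.95.255


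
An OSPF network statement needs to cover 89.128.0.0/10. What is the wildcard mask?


Subnet mask: 255.192.0.0
Wildcard = 255.255.255.255 - subnet mask
255 - 255 = 0
255 - 192 = 63
255 - 0 = 255
255 - 0 = 255
Wildcard: 0.63.255.255


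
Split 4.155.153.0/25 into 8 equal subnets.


New prefix = 25 + 3 = 28
Each subnet has 16 addresses
  4.155.153.0/28
  4.155.153.16/28
  4.155.153.32/28
  4.155.153.48/28
  4.155.153.64/28
  4.155.153.80/28
  4.155.153.96/28
  4.155.153.112/28
Subnets: 4.155.153.0/28, 4.155.153.16/28, 4.155.153.32/28, 4.155.153.48/28, 4.155.153.64/28, 4.155.153.80/28, 4.155.153.96/28, 4.155.153.112/28


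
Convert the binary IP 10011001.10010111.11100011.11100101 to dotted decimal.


10011001 = 153
10010111 = 151
11100011 = 227
11100101 = 229
IP: 153.151.227.229


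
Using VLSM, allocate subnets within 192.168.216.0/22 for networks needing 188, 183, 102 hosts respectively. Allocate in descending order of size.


188 hosts -> /24 (254 usable): 192.168.216.0/24
183 hosts -> /24 (254 usable): 192.168.217.0/24
102 hosts -> /25 (126 usable): 192.168.218.0/25
Allocation: 192.168.216.0/24 (188 hosts, 254 usable); 192.168.217.0/24 (183 hosts, 254 usable); 192.168.218.0/25 (102 hosts, 126 usable)


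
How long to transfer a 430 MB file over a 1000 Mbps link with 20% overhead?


Effective throughput = 1000 * (1 - 20/100) = 800 Mbps
File size in Mb = 430 * 8 = 3440 Mb
Time = 3440 / 800
Time = 4.3 seconds


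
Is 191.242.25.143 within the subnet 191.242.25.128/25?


Subnet network: 191.242.25.128
Test IP AND mask: 191.242.25.128
Yes, 191.242.25.143 is in 191.242.25.128/25


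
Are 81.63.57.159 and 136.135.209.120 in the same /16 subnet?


Mask: 255.255.0.0
81.63.57.159 AND mask = 81.63.0.0
136.135.209.120 AND mask = 136.135.0.0
No, different subnets (81.63.0.0 vs 136.135.0.0)


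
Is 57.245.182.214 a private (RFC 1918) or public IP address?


RFC 1918 private ranges:
  10.0.0.0/8 (10.0.0.0 - 10.255.255.255)
  172.16.0.0/12 (172.16.0.0 - 172.31.255.255)
  192.168.0.0/16 (192.168.0.0 - 192.168.255.255)
Public (not in any RFC 1918 range)


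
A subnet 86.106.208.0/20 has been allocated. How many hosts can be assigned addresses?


Host bits = 32 - 20 = 12
Total addresses = 2^12 = 4096
Usable = total - 2 (network and broadcast)
Usable hosts: 4094


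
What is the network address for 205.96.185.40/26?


IP:   11001101.01100000.10111001.00101000
Mask: 11111111.11111111.11111111.11000000
AND operation:
Net:  11001101.01100000.10111001.00000000
Network: 205.96.185.0/26


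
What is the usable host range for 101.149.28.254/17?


Network: 101.149.0.0
Broadcast: 101.149.127.255
First usable = network + 1
Last usable = broadcast - 1
Range: 101.149.0.1 to 101.149.127.254


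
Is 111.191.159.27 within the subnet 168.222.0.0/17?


Subnet network: 168.222.0.0
Test IP AND mask: 111.191.128.0
No, 111.191.159.27 is not in 168.222.0.0/17


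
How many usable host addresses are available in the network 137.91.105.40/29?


Host bits = 32 - 29 = 3
Total addresses = 2^3 = 8
Usable = total - 2 (network and broadcast)
Usable hosts: 6


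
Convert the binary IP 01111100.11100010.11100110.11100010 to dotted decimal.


01111100 = 124
11100010 = 226
11100110 = 230
11100010 = 226
IP: 124.226.230.226


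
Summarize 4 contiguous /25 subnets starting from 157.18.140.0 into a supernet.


Original prefix: /25
Number of subnets: 4 = 2^2
New prefix = 25 - 2 = 23
Supernet: 157.18.140.0/23


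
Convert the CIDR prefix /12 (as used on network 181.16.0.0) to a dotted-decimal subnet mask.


/12 means 12 network bits, 20 host bits
Binary: 11111111111100000000000000000000
Mask: 255.240.0.0


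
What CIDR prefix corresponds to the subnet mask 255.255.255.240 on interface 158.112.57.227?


Binary: 11111111.11111111.11111111.11110000
Count leading 1s
Prefix: /28


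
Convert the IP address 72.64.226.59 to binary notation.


72 = 01001000
64 = 01000000
226 = 11100010
59 = 00111011
Binary: 01001000.01000000.11100010.00111011


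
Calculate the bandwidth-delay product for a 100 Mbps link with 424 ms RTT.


BDP = bandwidth * RTT
= 100 Mbps * 424 ms
= 100 * 1e6 * 424 / 1000 bits
= 42400000 bits
= 5300000 bytes
= 5175.7812 KB
BDP = 42400000 bits (5300000 bytes)


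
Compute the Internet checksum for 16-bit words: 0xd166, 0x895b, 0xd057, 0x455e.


Sum all words (with carry folding):
+ 0xd166 = 0xd166
+ 0x895b = 0x5ac2
+ 0xd057 = 0x2b1a
+ 0x455e = 0x7078
One's complement: ~0x7078
Checksum = 0x8f87


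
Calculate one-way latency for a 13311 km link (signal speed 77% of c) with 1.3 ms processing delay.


Speed = 0.77 * 3e5 km/s = 231000 km/s
Propagation delay = 13311 / 231000 = 0.0576 s = 57.6234 ms
Processing delay = 1.3 ms
Total one-way latency = 58.9234 ms


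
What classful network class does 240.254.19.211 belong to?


First octet: 240
Binary: 11110000
1111xxxx -> Class E (240-255)
Class E (reserved), default mask N/A


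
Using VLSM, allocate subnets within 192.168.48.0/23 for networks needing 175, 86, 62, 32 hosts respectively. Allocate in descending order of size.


175 hosts -> /24 (254 usable): 192.168.48.0/24
86 hosts -> /25 (126 usable): 192.168.49.0/25
62 hosts -> /26 (62 usable): 192.168.49.128/26
32 hosts -> /26 (62 usable): 192.168.49.192/26
Allocation: 192.168.48.0/24 (175 hosts, 254 usable); 192.168.49.0/25 (86 hosts, 126 usable); 192.168.49.128/26 (62 hosts, 62 usable); 192.168.49.192/26 (32 hosts, 62 usable)


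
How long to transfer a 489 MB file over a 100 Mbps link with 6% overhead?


Effective throughput = 100 * (1 - 6/100) = 94 Mbps
File size in Mb = 489 * 8 = 3912 Mb
Time = 3912 / 94
Time = 41.617 seconds


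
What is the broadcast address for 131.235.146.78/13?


Network: 131.232.0.0/13
Host bits = 19
Set all host bits to 1:
Broadcast: 131.239.255.255


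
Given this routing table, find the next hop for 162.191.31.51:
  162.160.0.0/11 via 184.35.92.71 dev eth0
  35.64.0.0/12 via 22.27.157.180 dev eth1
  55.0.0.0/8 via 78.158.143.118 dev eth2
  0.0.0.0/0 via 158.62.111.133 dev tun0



Longest prefix match for 162.191.31.51:
  /11 162.160.0.0: MATCH
  /12 35.64.0.0: no
  /8 55.0.0.0: no
  /0 0.0.0.0: MATCH
Selected: next-hop 184.35.92.71 via eth0 (matched /11)


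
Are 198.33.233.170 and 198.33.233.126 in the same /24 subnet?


Mask: 255.255.255.0
198.33.233.170 AND mask = 198.33.233.0
198.33.233.126 AND mask = 198.33.233.0
Yes, same subnet (198.33.233.0)


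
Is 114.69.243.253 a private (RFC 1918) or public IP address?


RFC 1918 private ranges:
  10.0.0.0/8 (10.0.0.0 - 10.255.255.255)
  172.16.0.0/12 (172.16.0.0 - 172.31.255.255)
  192.168.0.0/16 (192.168.0.0 - 192.168.255.255)
Public (not in any RFC 1918 range)


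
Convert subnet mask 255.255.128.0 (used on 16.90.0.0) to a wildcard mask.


Subnet mask: 255.255.128.0
Wildcard = 255.255.255.255 - subnet mask
255 - 255 = 0
255 - 255 = 0
255 - 128 = 127
255 - 0 = 255
Wildcard: 0.0.127.255


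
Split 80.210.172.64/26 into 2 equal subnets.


New prefix = 26 + 1 = 27
Each subnet has 32 addresses
  80.210.172.64/27
  80.210.172.96/27
Subnets: 80.210.172.64/27, 80.210.172.96/27


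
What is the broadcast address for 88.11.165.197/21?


Network: 88.11.160.0/21
Host bits = 11
Set all host bits to 1:
Broadcast: 88.11.167.255


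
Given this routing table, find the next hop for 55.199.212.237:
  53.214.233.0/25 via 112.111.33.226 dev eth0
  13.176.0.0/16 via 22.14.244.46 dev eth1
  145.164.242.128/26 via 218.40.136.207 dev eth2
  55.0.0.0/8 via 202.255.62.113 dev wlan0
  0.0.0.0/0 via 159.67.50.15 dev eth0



Longest prefix match for 55.199.212.237:
  /25 53.214.233.0: no
  /16 13.176.0.0: no
  /26 145.164.242.128: no
  /8 55.0.0.0: MATCH
  /0 0.0.0.0: MATCH
Selected: next-hop 202.255.62.113 via wlan0 (matched /8)


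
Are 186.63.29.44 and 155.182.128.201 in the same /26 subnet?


Mask: 255.255.255.192
186.63.29.44 AND mask = 186.63.29.0
155.182.128.201 AND mask = 155.182.128.192
No, different subnets (186.63.29.0 vs 155.182.128.192)


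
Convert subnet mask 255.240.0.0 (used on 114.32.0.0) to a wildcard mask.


Subnet mask: 255.240.0.0
Wildcard = 255.255.255.255 - subnet mask
255 - 255 = 0
255 - 240 = 15
255 - 0 = 255
255 - 0 = 255
Wildcard: 0.15.255.255


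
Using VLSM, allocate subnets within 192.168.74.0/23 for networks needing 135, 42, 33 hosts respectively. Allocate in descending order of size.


135 hosts -> /24 (254 usable): 192.168.74.0/24
42 hosts -> /26 (62 usable): 192.168.75.0/26
33 hosts -> /26 (62 usable): 192.168.75.64/26
Allocation: 192.168.74.0/24 (135 hosts, 254 usable); 192.168.75.0/26 (42 hosts, 62 usable); 192.168.75.64/26 (33 hosts, 62 usable)


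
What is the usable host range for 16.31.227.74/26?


Network: 16.31.227.64
Broadcast: 16.31.227.127
First usable = network + 1
Last usable = broadcast - 1
Range: 16.31.227.65 to 16.31.227.126


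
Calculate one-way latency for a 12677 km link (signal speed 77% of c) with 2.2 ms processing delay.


Speed = 0.77 * 3e5 km/s = 231000 km/s
Propagation delay = 12677 / 231000 = 0.0549 s = 54.8788 ms
Processing delay = 2.2 ms
Total one-way latency = 57.0788 ms


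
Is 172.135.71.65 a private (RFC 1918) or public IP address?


RFC 1918 private ranges:
  10.0.0.0/8 (10.0.0.0 - 10.255.255.255)
  172.16.0.0/12 (172.16.0.0 - 172.31.255.255)
  192.168.0.0/16 (192.168.0.0 - 192.168.255.255)
Public (not in any RFC 1918 range)


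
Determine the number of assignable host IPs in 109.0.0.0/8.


Host bits = 32 - 8 = 24
Total addresses = 2^24 = 16777216
Usable = total - 2 (network and broadcast)
Usable hosts: 16777214


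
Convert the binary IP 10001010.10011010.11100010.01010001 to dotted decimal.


10001010 = 138
10011010 = 154
11100010 = 226
01010001 = 81
IP: 138.154.226.81


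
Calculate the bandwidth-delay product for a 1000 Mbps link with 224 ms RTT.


BDP = bandwidth * RTT
= 1000 Mbps * 224 ms
= 1000 * 1e6 * 224 / 1000 bits
= 224000000 bits
= 28000000 bytes
= 27343.75 KB
BDP = 224000000 bits (28000000 bytes)


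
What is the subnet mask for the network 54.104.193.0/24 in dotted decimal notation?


/24 means 24 network bits, 8 host bits
Binary: 11111111111111111111111100000000
Mask: 255.255.255.0


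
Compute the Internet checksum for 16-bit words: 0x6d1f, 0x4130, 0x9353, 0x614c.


Sum all words (with carry folding):
+ 0x6d1f = 0x6d1f
+ 0x4130 = 0xae4f
+ 0x9353 = 0x41a3
+ 0x614c = 0xa2ef
One's complement: ~0xa2ef
Checksum = 0x5d10


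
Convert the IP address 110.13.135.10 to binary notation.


110 = 01101110
13 = 00001101
135 = 10000111
10 = 00001010
Binary: 01101110.00001101.10000111.00001010


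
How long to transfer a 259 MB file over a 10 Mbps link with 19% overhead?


Effective throughput = 10 * (1 - 19/100) = 8.1 Mbps
File size in Mb = 259 * 8 = 2072 Mb
Time = 2072 / 8.1
Time = 255.8025 seconds


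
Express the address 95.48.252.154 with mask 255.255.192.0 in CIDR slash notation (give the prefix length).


Binary: 11111111.11111111.11000000.00000000
Count leading 1s
Prefix: /18


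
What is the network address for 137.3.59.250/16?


IP:   10001001.00000011.00111011.11111010
Mask: 11111111.11111111.00000000.00000000
AND operation:
Net:  10001001.00000011.00000000.00000000
Network: 137.3.0.0/16


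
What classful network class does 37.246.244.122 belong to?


First octet: 37
Binary: 00100101
0xxxxxxx -> Class A (1-126)
Class A, default mask 255.0.0.0 (/8)


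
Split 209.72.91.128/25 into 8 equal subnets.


New prefix = 25 + 3 = 28
Each subnet has 16 addresses
  209.72.91.128/28
  209.72.91.144/28
  209.72.91.160/28
  209.72.91.176/28
  209.72.91.192/28
  209.72.91.208/28
  209.72.91.224/28
  209.72.91.240/28
Subnets: 209.72.91.128/28, 209.72.91.144/28, 209.72.91.160/28, 209.72.91.176/28, 209.72.91.192/28, 209.72.91.208/28, 209.72.91.224/28, 209.72.91.240/28


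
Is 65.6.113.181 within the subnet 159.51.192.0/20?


Subnet network: 159.51.192.0
Test IP AND mask: 65.6.112.0
No, 65.6.113.181 is not in 159.51.192.0/20


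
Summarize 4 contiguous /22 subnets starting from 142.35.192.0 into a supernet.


Original prefix: /22
Number of subnets: 4 = 2^2
New prefix = 22 - 2 = 20
Supernet: 142.35.192.0/20


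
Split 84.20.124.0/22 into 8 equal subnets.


New prefix = 22 + 3 = 25
Each subnet has 128 addresses
  84.20.124.0/25
  84.20.124.128/25
  84.20.125.0/25
  84.20.125.128/25
  84.20.126.0/25
  84.20.126.128/25
  84.20.127.0/25
  84.20.127.128/25
Subnets: 84.20.124.0/25, 84.20.124.128/25, 84.20.125.0/25, 84.20.125.128/25, 84.20.126.0/25, 84.20.126.128/25, 84.20.127.0/25, 84.20.127.128/25


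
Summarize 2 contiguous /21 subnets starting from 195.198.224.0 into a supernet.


Original prefix: /21
Number of subnets: 2 = 2^1
New prefix = 21 - 1 = 20
Supernet: 195.198.224.0/20


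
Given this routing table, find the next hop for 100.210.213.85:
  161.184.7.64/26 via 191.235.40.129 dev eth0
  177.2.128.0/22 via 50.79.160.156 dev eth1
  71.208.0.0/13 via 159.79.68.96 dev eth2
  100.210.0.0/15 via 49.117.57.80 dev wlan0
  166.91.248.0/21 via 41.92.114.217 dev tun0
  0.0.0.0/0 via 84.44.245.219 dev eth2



Longest prefix match for 100.210.213.85:
  /26 161.184.7.64: no
  /22 177.2.128.0: no
  /13 71.208.0.0: no
  /15 100.210.0.0: MATCH
  /21 166.91.248.0: no
  /0 0.0.0.0: MATCH
Selected: next-hop 49.117.57.80 via wlan0 (matched /15)


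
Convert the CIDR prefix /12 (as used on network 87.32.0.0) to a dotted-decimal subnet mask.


/12 means 12 network bits, 20 host bits
Binary: 11111111111100000000000000000000
Mask: 255.240.0.0


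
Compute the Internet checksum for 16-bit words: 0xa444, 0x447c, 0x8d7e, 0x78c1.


Sum all words (with carry folding):
+ 0xa444 = 0xa444
+ 0x447c = 0xe8c0
+ 0x8d7e = 0x763f
+ 0x78c1 = 0xef00
One's complement: ~0xef00
Checksum = 0x10ff


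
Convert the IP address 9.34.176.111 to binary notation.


9 = 00001001
34 = 00100010
176 = 10110000
111 = 01101111
Binary: 00001001.00100010.10110000.01101111


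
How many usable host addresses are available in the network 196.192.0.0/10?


Host bits = 32 - 10 = 22
Total addresses = 2^22 = 4194304
Usable = total - 2 (network and broadcast)
Usable hosts: 4194302


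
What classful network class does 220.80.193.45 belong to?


First octet: 220
Binary: 11011100
110xxxxx -> Class C (192-223)
Class C, default mask 255.255.255.0 (/24)


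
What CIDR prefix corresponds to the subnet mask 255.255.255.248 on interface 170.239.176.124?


Binary: 11111111.11111111.11111111.11111000
Count leading 1s
Prefix: /29


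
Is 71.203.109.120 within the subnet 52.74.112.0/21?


Subnet network: 52.74.112.0
Test IP AND mask: 71.203.104.0
No, 71.203.109.120 is not in 52.74.112.0/21


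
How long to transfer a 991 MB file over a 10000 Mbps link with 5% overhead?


Effective throughput = 10000 * (1 - 5/100) = 9500 Mbps
File size in Mb = 991 * 8 = 7928 Mb
Time = 7928 / 9500
Time = 0.8345 seconds


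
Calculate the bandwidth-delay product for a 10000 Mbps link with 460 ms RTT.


BDP = bandwidth * RTT
= 10000 Mbps * 460 ms
= 10000 * 1e6 * 460 / 1000 bits
= 4600000000 bits
= 575000000 bytes
= 561523.4375 KB
BDP = 4600000000 bits (575000000 bytes)


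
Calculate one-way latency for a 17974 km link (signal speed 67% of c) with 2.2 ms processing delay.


Speed = 0.67 * 3e5 km/s = 201000 km/s
Propagation delay = 17974 / 201000 = 0.0894 s = 89.4229 ms
Processing delay = 2.2 ms
Total one-way latency = 91.6229 ms


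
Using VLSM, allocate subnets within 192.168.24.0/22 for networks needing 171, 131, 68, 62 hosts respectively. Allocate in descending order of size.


171 hosts -> /24 (254 usable): 192.168.24.0/24
131 hosts -> /24 (254 usable): 192.168.25.0/24
68 hosts -> /25 (126 usable): 192.168.26.0/25
62 hosts -> /26 (62 usable): 192.168.26.128/26
Allocation: 192.168.24.0/24 (171 hosts, 254 usable); 192.168.25.0/24 (131 hosts, 254 usable); 192.168.26.0/25 (68 hosts, 126 usable); 192.168.26.128/26 (62 hosts, 62 usable)


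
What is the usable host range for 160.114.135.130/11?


Network: 160.96.0.0
Broadcast: 160.127.255.255
First usable = network + 1
Last usable = broadcast - 1
Range: 160.96.0.1 to 160.127.255.254


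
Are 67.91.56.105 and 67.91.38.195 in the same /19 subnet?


Mask: 255.255.224.0
67.91.56.105 AND mask = 67.91.32.0
67.91.38.195 AND mask = 67.91.32.0
Yes, same subnet (67.91.32.0)


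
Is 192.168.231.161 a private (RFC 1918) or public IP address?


RFC 1918 private ranges:
  10.0.0.0/8 (10.0.0.0 - 10.255.255.255)
  172.16.0.0/12 (172.16.0.0 - 172.31.255.255)
  192.168.0.0/16 (192.168.0.0 - 192.168.255.255)
Private (in 192.168.0.0/16)


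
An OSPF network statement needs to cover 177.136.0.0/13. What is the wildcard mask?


Subnet mask: 255.248.0.0
Wildcard = 255.255.255.255 - subnet mask
255 - 255 = 0
255 - 248 = 7
255 - 0 = 255
255 - 0 = 255
Wildcard: 0.7.255.255


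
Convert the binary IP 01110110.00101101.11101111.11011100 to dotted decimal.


01110110 = 118
00101101 = 45
11101111 = 239
11011100 = 220
IP: 118.45.239.220


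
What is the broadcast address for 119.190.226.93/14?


Network: 119.188.0.0/14
Host bits = 18
Set all host bits to 1:
Broadcast: 119.191.255.255


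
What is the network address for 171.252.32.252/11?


IP:   10101011.11111100.00100000.11111100
Mask: 11111111.11100000.00000000.00000000
AND operation:
Net:  10101011.11100000.00000000.00000000
Network: 171.224.0.0/11


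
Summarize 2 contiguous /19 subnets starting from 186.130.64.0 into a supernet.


Original prefix: /19
Number of subnets: 2 = 2^1
New prefix = 19 - 1 = 18
Supernet: 186.130.64.0/18


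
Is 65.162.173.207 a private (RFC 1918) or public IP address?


RFC 1918 private ranges:
  10.0.0.0/8 (10.0.0.0 - 10.255.255.255)
  172.16.0.0/12 (172.16.0.0 - 172.31.255.255)
  192.168.0.0/16 (192.168.0.0 - 192.168.255.255)
Public (not in any RFC 1918 range)


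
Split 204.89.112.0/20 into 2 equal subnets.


New prefix = 20 + 1 = 21
Each subnet has 2048 addresses
  204.89.112.0/21
  204.89.120.0/21
Subnets: 204.89.112.0/21, 204.89.120.0/21


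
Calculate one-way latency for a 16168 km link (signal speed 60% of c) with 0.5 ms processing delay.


Speed = 0.6 * 3e5 km/s = 180000 km/s
Propagation delay = 16168 / 180000 = 0.0898 s = 89.8222 ms
Processing delay = 0.5 ms
Total one-way latency = 90.3222 ms


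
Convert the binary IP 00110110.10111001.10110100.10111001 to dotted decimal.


00110110 = 54
10111001 = 185
10110100 = 180
10111001 = 185
IP: 54.185.180.185


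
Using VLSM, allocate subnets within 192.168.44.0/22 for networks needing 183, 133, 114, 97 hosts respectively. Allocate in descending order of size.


183 hosts -> /24 (254 usable): 192.168.44.0/24
133 hosts -> /24 (254 usable): 192.168.45.0/24
114 hosts -> /25 (126 usable): 192.168.46.0/25
97 hosts -> /25 (126 usable): 192.168.46.128/25
Allocation: 192.168.44.0/24 (183 hosts, 254 usable); 192.168.45.0/24 (133 hosts, 254 usable); 192.168.46.0/25 (114 hosts, 126 usable); 192.168.46.128/25 (97 hosts, 126 usable)


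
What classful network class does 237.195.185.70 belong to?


First octet: 237
Binary: 11101101
1110xxxx -> Class D (224-239)
Class D (multicast), default mask N/A


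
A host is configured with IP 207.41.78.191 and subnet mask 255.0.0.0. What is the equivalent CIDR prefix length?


Binary: 11111111.00000000.00000000.00000000
Count leading 1s
Prefix: /8


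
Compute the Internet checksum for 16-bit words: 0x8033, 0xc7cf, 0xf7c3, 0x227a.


Sum all words (with carry folding):
+ 0x8033 = 0x8033
+ 0xc7cf = 0x4803
+ 0xf7c3 = 0x3fc7
+ 0x227a = 0x6241
One's complement: ~0x6241
Checksum = 0x9dbe


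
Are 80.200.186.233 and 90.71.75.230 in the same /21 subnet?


Mask: 255.255.248.0
80.200.186.233 AND mask = 80.200.184.0
90.71.75.230 AND mask = 90.71.72.0
No, different subnets (80.200.184.0 vs 90.71.72.0)


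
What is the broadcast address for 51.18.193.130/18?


Network: 51.18.192.0/18
Host bits = 14
Set all host bits to 1:
Broadcast: 51.18.255.255


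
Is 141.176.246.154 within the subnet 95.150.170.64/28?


Subnet network: 95.150.170.64
Test IP AND mask: 141.176.246.144
No, 141.176.246.154 is not in 95.150.170.64/28


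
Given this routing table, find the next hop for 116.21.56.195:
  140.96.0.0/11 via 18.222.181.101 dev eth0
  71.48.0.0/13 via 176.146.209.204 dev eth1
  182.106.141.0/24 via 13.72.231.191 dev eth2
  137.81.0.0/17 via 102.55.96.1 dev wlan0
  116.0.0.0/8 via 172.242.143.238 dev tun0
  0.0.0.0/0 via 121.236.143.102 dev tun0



Longest prefix match for 116.21.56.195:
  /11 140.96.0.0: no
  /13 71.48.0.0: no
  /24 182.106.141.0: no
  /17 137.81.0.0: no
  /8 116.0.0.0: MATCH
  /0 0.0.0.0: MATCH
Selected: next-hop 172.242.143.238 via tun0 (matched /8)


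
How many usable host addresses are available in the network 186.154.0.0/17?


Host bits = 32 - 17 = 15
Total addresses = 2^15 = 32768
Usable = total - 2 (network and broadcast)
Usable hosts: 32766


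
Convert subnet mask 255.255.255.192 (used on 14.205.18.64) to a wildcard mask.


Subnet mask: 255.255.255.192
Wildcard = 255.255.255.255 - subnet mask
255 - 255 = 0
255 - 255 = 0
255 - 255 = 0
255 - 192 = 63
Wildcard: 0.0.0.63


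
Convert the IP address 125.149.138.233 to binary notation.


125 = 01111101
149 = 10010101
138 = 10001010
233 = 11101001
Binary: 01111101.10010101.10001010.11101001


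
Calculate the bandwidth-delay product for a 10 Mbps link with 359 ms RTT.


BDP = bandwidth * RTT
= 10 Mbps * 359 ms
= 10 * 1e6 * 359 / 1000 bits
= 3590000 bits
= 448750 bytes
= 438.2324 KB
BDP = 3590000 bits (448750 bytes)


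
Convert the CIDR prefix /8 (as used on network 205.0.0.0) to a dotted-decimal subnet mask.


/8 means 8 network bits, 24 host bits
Binary: 11111111000000000000000000000000
Mask: 255.0.0.0


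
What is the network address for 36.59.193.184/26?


IP:   00100100.00111011.11000001.10111000
Mask: 11111111.11111111.11111111.11000000
AND operation:
Net:  00100100.00111011.11000001.10000000
Network: 36.59.193.128/26


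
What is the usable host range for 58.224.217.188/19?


Network: 58.224.192.0
Broadcast: 58.224.223.255
First usable = network + 1
Last usable = broadcast - 1
Range: 58.224.192.1 to 58.224.223.254


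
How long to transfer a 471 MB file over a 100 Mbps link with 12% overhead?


Effective throughput = 100 * (1 - 12/100) = 88 Mbps
File size in Mb = 471 * 8 = 3768 Mb
Time = 3768 / 88
Time = 42.8182 seconds


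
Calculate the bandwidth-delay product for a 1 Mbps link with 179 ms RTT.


BDP = bandwidth * RTT
= 1 Mbps * 179 ms
= 1 * 1e6 * 179 / 1000 bits
= 179000 bits
= 22375 bytes
= 21.8506 KB
BDP = 179000 bits (22375 bytes)


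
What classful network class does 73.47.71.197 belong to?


First octet: 73
Binary: 01001001
0xxxxxxx -> Class A (1-126)
Class A, default mask 255.0.0.0 (/8)


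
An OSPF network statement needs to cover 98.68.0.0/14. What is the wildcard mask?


Subnet mask: 255.252.0.0
Wildcard = 255.255.255.255 - subnet mask
255 - 255 = 0
255 - 252 = 3
255 - 0 = 255
255 - 0 = 255
Wildcard: 0.3.255.255
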